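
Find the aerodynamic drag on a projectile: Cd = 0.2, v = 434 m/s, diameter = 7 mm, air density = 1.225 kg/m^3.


A = pi*(d/2)^2 = pi*(7/2000)^2 = 3.84845e-05 m^2
Fd = 0.5*Cd*rho*A*v^2 = 0.5*0.2*1.225*3.84845e-05*434^2 = 0.888 N

0.888 N


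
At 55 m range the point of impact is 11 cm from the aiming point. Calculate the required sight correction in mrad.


1 mrad subtends 1 cm per 10 m of range, so adj = error_cm / (dist_m / 10) = 11 / (55/10) = 2 mrad

2 mrad


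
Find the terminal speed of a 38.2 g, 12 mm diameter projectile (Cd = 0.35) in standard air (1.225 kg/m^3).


A = pi*(d/2)^2 = pi*(12/2000)^2 = 1.13097e-04 m^2
vt = sqrt(2mg/(Cd*rho*A)) = sqrt(2*0.0382*9.81/(0.35 * 1.225 * 1.13097e-04)) = 124.3 m/s

124.3 m/s


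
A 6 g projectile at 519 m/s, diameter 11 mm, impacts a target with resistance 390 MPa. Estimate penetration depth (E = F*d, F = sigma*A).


A = pi*(d/2)^2 = pi*(11/2)^2 = 95.0332 mm^2
E = 0.5*m*v^2 = 0.5*0.006*519^2 = 808.083 J
depth = E/(sigma*A) = 808.083 J / (390 MPa * 95.0332 mm^2) = 808.083/(390 * 95.0332) m = 0.021803 m ≈ 21.8 mm

21.8 mm


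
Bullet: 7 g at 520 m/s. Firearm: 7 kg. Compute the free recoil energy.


v_r = m_p*v_p/m_gun = 0.007*520/7 = 0.52 m/s, E_r = 0.5*m_gun*v_r^2 = 0.5*7*0.52^2 = 0.9464 J

0.9464 J


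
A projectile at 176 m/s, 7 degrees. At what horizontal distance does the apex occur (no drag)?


R = v0^2*sin(2*theta)/g = 176^2*sin(2*7°)/9.81 = 763.891 m
apex_dist = R/2 = 763.891/2 = 381.9 m

381.9 m


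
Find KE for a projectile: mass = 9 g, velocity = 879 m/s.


E = 0.5*m*v^2 = 0.5*0.009*879^2 = 3477 J

3477 J


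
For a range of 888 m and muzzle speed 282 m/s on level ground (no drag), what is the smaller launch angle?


sin(2*theta) = R*g/v0^2 = 888*9.81/282^2 = 0.109543, theta = arcsin(0.109543)/2 = 3.144°

3.144 degrees


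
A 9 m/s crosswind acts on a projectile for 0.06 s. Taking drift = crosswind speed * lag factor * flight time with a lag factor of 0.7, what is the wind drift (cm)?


drift = v_wind * lag * t = 9 * 0.7 * 0.06 = 0.378 m ≈ 37.8 cm

37.8 cm


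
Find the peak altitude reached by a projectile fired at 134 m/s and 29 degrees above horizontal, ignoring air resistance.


H = (v0*sin(theta))^2 / (2g) = (134*sin(29°))^2 / (2*9.81) = 215.1 m

215.1 m


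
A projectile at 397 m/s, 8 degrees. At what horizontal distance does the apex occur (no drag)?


R = v0^2*sin(2*theta)/g = 397^2*sin(2*8°)/9.81 = 4428.43 m
apex_dist = R/2 = 4428.43/2 = 2214 m

2214 m


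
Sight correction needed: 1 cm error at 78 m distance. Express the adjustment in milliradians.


1 mrad subtends 1 cm per 10 m of range, so adj = error_cm / (dist_m / 10) = 1 / (78/10) = 0.1282 mrad

0.1282 mrad


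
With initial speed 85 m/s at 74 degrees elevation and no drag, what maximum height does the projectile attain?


H = (v0*sin(theta))^2 / (2g) = (85*sin(74°))^2 / (2*9.81) = 340.3 m

340.3 m


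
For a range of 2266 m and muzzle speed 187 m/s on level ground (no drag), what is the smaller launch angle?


sin(2*theta) = R*g/v0^2 = 2266*9.81/187^2 = 0.63569, theta = arcsin(0.63569)/2 = 19.74°

19.74 degrees


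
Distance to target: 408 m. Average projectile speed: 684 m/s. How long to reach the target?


t = d/v = 408/684 = 0.5965 s

0.5965 s


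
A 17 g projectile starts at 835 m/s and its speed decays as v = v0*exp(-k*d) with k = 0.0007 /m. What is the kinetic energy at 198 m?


v = v0*exp(-k*d) = 835*exp(-0.0007*198) = 726.931 m/s
E = 0.5*m*v^2 = 0.5*0.017*726.931^2 = 4492 J

4492 J


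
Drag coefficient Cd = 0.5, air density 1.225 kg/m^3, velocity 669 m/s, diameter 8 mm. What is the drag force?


A = pi*(d/2)^2 = pi*(8/2000)^2 = 5.02655e-05 m^2
Fd = 0.5*Cd*rho*A*v^2 = 0.5*0.5*1.225*5.02655e-05*669^2 = 6.89 N

6.89 N


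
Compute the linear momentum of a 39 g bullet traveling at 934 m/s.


p = m*v = 0.039*934 = 36.43 kg·m/s

36.43 kg·m/s


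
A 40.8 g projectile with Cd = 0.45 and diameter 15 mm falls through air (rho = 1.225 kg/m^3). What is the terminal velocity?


A = pi*(d/2)^2 = pi*(15/2000)^2 = 1.76715e-04 m^2
vt = sqrt(2mg/(Cd*rho*A)) = sqrt(2*0.0408*9.81/(0.45 * 1.225 * 1.76715e-04)) = 90.65 m/s

90.65 m/s


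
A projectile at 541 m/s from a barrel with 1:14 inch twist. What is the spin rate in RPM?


twist_m = 14*0.0254 = 0.3556 m
spin = v/twist = 541/0.3556 = 1521.372 rev/s
RPM = spin*60 = 1521.372*60 ≈ 91282 RPM

91282 RPM


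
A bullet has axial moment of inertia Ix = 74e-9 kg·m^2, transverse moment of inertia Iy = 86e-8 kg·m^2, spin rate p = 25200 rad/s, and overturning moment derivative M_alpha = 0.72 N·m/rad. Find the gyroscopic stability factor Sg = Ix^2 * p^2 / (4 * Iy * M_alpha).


Sg = Ix^2 * p^2 / (4 * Iy * M_alpha) = (74e-9)^2 * 25200^2 / (4 * 86e-8 * 0.72) = 1.404

1.404


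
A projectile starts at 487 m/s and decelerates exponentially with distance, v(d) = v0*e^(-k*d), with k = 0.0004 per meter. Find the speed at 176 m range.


v = v0*exp(-k*d) = 487*exp(-0.0004*176) = 453.9 m/s

453.9 m/s


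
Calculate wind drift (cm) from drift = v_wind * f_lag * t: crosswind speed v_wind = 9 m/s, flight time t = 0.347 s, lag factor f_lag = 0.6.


drift = v_wind * lag * t = 9 * 0.6 * 0.347 = 1.8738 m ≈ 187.4 cm

187.4 cm


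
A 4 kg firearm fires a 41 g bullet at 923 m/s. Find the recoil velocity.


v_recoil = m_p * v_p / m_gun = 0.041 * 923 / 4 = 9.461 m/s

9.461 m/s


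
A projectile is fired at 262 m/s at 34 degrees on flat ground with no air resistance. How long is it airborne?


T = 2*v0*sin(theta)/g = 2*262*sin(34°)/9.81 = 29.87 s

29.87 s


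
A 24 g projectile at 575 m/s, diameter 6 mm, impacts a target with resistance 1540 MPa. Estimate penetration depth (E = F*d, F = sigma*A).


A = pi*(d/2)^2 = pi*(6/2)^2 = 28.2743 mm^2
E = 0.5*m*v^2 = 0.5*0.024*575^2 = 3967.5 J
depth = E/(sigma*A) = 3967.5 J / (1540 MPa * 28.2743 mm^2) = 3967.5/(1540 * 28.2743) m = 0.0911179 m ≈ 91.12 mm

91.12 mm


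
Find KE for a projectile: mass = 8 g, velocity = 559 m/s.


E = 0.5*m*v^2 = 0.5*0.008*559^2 = 1250 J

1250 J


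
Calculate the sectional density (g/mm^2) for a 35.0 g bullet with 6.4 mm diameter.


SD = m/d^2 = 35.0/6.4^2 = 0.8545 g/mm^2

0.8545 g/mm^2


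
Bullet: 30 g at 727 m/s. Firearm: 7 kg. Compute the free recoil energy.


v_r = m_p*v_p/m_gun = 0.03*727/7 = 3.11571 m/s, E_r = 0.5*m_gun*v_r^2 = 0.5*7*3.11571^2 = 33.98 J

33.98 J


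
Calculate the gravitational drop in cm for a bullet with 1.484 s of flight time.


drop = 0.5*g*t^2 = 0.5*9.81*1.484^2 = 10.8021 m ≈ 1080 cm

1080 cm


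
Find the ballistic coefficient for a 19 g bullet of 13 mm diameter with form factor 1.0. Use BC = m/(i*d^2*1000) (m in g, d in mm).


BC = m/(i*d^2*1000) = 19/(1.0 * 13^2 * 1000) = 0.0001124

0.0001124


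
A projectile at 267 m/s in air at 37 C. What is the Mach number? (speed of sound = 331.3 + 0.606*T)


a = 331.3 + 0.606*(37) = 353.722 m/s
M = v/a = 267/353.722 = 0.7548

0.7548


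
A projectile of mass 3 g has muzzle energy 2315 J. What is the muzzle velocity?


v = sqrt(2*E/m) = sqrt(2*2315/0.003) = 1242 m/s

1242 m/s


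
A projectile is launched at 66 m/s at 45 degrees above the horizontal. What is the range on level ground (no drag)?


R = v0^2 * sin(2*theta) / g = 66^2 * sin(2*45°) / 9.81 = 444 m

444 m


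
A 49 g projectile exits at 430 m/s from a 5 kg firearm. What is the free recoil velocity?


v_recoil = m_p * v_p / m_gun = 0.049 * 430 / 5 = 4.214 m/s

4.214 m/s


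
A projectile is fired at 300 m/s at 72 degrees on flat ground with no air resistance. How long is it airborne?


T = 2*v0*sin(theta)/g = 2*300*sin(72°)/9.81 = 58.17 s

58.17 s


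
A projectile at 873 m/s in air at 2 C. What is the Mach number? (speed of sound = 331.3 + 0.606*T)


a = 331.3 + 0.606*(2) = 332.512 m/s
M = v/a = 873/332.512 = 2.625

2.625


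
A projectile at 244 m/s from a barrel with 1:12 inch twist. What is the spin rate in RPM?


twist_m = 12*0.0254 = 0.3048 m
spin = v/twist = 244/0.3048 = 800.5249 rev/s
RPM = spin*60 = 800.5249*60 ≈ 48031 RPM

48031 RPM


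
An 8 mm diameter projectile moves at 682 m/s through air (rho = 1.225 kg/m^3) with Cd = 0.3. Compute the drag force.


A = pi*(d/2)^2 = pi*(8/2000)^2 = 5.02655e-05 m^2
Fd = 0.5*Cd*rho*A*v^2 = 0.5*0.3*1.225*5.02655e-05*682^2 = 4.296 N

4.296 N


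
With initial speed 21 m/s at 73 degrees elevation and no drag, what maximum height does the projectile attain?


H = (v0*sin(theta))^2 / (2g) = (21*sin(73°))^2 / (2*9.81) = 20.56 m

20.56 m


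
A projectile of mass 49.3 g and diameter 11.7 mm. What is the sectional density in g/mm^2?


SD = m/d^2 = 49.3/11.7^2 = 0.3601 g/mm^2

0.3601 g/mm^2


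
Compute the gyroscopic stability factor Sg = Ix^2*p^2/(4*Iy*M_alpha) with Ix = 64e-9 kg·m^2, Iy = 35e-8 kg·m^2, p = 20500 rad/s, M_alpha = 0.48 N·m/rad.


Sg = Ix^2 * p^2 / (4 * Iy * M_alpha) = (64e-9)^2 * 20500^2 / (4 * 35e-8 * 0.48) = 2.562

2.562


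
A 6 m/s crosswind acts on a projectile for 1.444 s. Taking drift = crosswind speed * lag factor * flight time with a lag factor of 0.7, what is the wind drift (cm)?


drift = v_wind * lag * t = 6 * 0.7 * 1.444 = 6.0648 m ≈ 606.5 cm

606.5 cm


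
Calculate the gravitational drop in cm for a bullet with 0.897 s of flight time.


drop = 0.5*g*t^2 = 0.5*9.81*0.897^2 = 3.94661 m ≈ 394.7 cm

394.7 cm


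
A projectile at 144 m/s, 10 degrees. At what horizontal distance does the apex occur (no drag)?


R = v0^2*sin(2*theta)/g = 144^2*sin(2*10°)/9.81 = 722.949 m
apex_dist = R/2 = 722.949/2 = 361.5 m

361.5 m


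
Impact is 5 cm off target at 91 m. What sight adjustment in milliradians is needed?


1 mrad subtends 1 cm per 10 m of range, so adj = error_cm / (dist_m / 10) = 5 / (91/10) = 0.5495 mrad

0.5495 mrad


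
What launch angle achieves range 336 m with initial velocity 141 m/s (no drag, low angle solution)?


sin(2*theta) = R*g/v0^2 = 336*9.81/141^2 = 0.165794, theta = arcsin(0.165794)/2 = 4.772°

4.772 degrees


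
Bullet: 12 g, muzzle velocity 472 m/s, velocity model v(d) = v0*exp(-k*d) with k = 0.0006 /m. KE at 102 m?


v = v0*exp(-k*d) = 472*exp(-0.0006*102) = 443.98 m/s
E = 0.5*m*v^2 = 0.5*0.012*443.98^2 = 1183 J

1183 J


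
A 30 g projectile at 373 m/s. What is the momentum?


p = m*v = 0.03*373 = 11.19 kg·m/s

11.19 kg·m/s


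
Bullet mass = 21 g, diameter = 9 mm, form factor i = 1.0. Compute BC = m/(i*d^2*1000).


BC = m/(i*d^2*1000) = 21/(1.0 * 9^2 * 1000) = 0.0002593

0.0002593


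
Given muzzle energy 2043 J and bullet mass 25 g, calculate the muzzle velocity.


v = sqrt(2*E/m) = sqrt(2*2043/0.025) = 404.3 m/s

404.3 m/s


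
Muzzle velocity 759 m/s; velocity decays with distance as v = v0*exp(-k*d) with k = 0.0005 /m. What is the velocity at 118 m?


v = v0*exp(-k*d) = 759*exp(-0.0005*118) = 715.5 m/s

715.5 m/s


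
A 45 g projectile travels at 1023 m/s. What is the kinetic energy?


E = 0.5*m*v^2 = 0.5*0.045*1023^2 = 23547 J

23547 J


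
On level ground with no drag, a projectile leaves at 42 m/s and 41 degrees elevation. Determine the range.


R = v0^2 * sin(2*theta) / g = 42^2 * sin(2*41°) / 9.81 = 178.1 m

178.1 m


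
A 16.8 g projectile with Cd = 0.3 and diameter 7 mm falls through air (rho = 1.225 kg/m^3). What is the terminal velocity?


A = pi*(d/2)^2 = pi*(7/2000)^2 = 3.84845e-05 m^2
vt = sqrt(2mg/(Cd*rho*A)) = sqrt(2*0.0168*9.81/(0.3 * 1.225 * 3.84845e-05)) = 152.7 m/s

152.7 m/s


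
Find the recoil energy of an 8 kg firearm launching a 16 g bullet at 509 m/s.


v_r = m_p*v_p/m_gun = 0.016*509/8 = 1.018 m/s, E_r = 0.5*m_gun*v_r^2 = 0.5*8*1.018^2 = 4.145 J

4.145 J


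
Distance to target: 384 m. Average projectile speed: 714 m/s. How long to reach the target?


t = d/v = 384/714 = 0.5378 s

0.5378 s


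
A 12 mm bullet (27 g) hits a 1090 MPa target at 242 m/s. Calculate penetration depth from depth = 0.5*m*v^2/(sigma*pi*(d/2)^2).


A = pi*(d/2)^2 = pi*(12/2)^2 = 113.097 mm^2
E = 0.5*m*v^2 = 0.5*0.027*242^2 = 790.614 J
depth = E/(sigma*A) = 790.614 J / (1090 MPa * 113.097 mm^2) = 790.614/(1090 * 113.097) m = 0.00641336 m ≈ 6.413 mm

6.413 mm


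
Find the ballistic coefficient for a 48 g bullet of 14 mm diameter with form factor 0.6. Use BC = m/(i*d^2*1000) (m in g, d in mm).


BC = m/(i*d^2*1000) = 48/(0.6 * 14^2 * 1000) = 0.0004082

0.0004082


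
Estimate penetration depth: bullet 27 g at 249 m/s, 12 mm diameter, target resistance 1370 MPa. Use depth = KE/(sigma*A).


A = pi*(d/2)^2 = pi*(12/2)^2 = 113.097 mm^2
E = 0.5*m*v^2 = 0.5*0.027*249^2 = 837.014 J
depth = E/(sigma*A) = 837.014 J / (1370 MPa * 113.097 mm^2) = 837.014/(1370 * 113.097) m = 0.00540206 m ≈ 5.402 mm

5.402 mm


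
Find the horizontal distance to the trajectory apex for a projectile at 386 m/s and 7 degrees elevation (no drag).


R = v0^2*sin(2*theta)/g = 386^2*sin(2*7°)/9.81 = 3674.35 m
apex_dist = R/2 = 3674.35/2 = 1837 m

1837 m


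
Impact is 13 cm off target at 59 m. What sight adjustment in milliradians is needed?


1 mrad subtends 1 cm per 10 m of range, so adj = error_cm / (dist_m / 10) = 13 / (59/10) = 2.203 mrad

2.203 mrad


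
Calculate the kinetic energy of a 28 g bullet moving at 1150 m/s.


E = 0.5*m*v^2 = 0.5*0.028*1150^2 = 18515 J

18515 J


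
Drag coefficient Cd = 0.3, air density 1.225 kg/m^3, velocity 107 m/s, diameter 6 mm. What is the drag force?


A = pi*(d/2)^2 = pi*(6/2000)^2 = 2.82743e-05 m^2
Fd = 0.5*Cd*rho*A*v^2 = 0.5*0.3*1.225*2.82743e-05*107^2 = 0.05948 N

0.05948 N


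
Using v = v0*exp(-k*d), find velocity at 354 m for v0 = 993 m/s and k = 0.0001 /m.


v = v0*exp(-k*d) = 993*exp(-0.0001*354) = 958.5 m/s

958.5 m/s


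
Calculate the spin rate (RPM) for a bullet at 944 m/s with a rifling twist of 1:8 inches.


twist_m = 8*0.0254 = 0.2032 m
spin = v/twist = 944/0.2032 = 4645.669 rev/s
RPM = spin*60 = 4645.669*60 ≈ 278740 RPM

278740 RPM


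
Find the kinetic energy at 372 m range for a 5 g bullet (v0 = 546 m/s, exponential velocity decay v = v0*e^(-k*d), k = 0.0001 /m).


v = v0*exp(-k*d) = 546*exp(-0.0001*372) = 526.062 m/s
E = 0.5*m*v^2 = 0.5*0.005*526.062^2 = 691.9 J

691.9 J


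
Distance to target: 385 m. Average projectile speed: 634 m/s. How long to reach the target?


t = d/v = 385/634 = 0.6073 s

0.6073 s


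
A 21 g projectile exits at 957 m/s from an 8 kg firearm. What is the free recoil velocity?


v_recoil = m_p * v_p / m_gun = 0.021 * 957 / 8 = 2.512 m/s

2.512 m/s


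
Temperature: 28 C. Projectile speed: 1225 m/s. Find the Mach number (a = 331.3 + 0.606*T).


a = 331.3 + 0.606*(28) = 348.268 m/s
M = v/a = 1225/348.268 = 3.517

3.517


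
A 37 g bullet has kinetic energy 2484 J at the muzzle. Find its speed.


v = sqrt(2*E/m) = sqrt(2*2484/0.037) = 366.4 m/s

366.4 m/s


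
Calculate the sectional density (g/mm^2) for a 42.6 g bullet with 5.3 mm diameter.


SD = m/d^2 = 42.6/5.3^2 = 1.517 g/mm^2

1.517 g/mm^2


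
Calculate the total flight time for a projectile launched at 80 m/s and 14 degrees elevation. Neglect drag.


T = 2*v0*sin(theta)/g = 2*80*sin(14°)/9.81 = 3.946 s

3.946 s


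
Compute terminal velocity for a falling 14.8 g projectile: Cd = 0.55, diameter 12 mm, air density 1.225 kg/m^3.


A = pi*(d/2)^2 = pi*(12/2000)^2 = 1.13097e-04 m^2
vt = sqrt(2mg/(Cd*rho*A)) = sqrt(2*0.0148*9.81/(0.55 * 1.225 * 1.13097e-04)) = 61.73 m/s

61.73 m/s


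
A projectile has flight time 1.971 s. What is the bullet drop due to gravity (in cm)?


drop = 0.5*g*t^2 = 0.5*9.81*1.971^2 = 19.0551 m ≈ 1906 cm

1906 cm


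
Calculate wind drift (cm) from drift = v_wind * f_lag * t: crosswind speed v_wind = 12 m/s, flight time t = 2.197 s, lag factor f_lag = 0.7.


drift = v_wind * lag * t = 12 * 0.7 * 2.197 = 18.4548 m ≈ 1845 cm

1845 cm


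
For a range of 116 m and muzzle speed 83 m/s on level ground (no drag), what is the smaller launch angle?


sin(2*theta) = R*g/v0^2 = 116*9.81/83^2 = 0.165185, theta = arcsin(0.165185)/2 = 4.754°

4.754 degrees


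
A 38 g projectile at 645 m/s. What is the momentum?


p = m*v = 0.038*645 = 24.51 kg·m/s

24.51 kg·m/s


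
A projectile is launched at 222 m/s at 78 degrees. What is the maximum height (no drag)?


H = (v0*sin(theta))^2 / (2g) = (222*sin(78°))^2 / (2*9.81) = 2403 m

2403 m


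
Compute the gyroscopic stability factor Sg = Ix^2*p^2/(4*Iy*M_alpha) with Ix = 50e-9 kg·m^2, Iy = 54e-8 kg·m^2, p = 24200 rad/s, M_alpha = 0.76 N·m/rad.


Sg = Ix^2 * p^2 / (4 * Iy * M_alpha) = (50e-9)^2 * 24200^2 / (4 * 54e-8 * 0.76) = 0.8919

0.8919


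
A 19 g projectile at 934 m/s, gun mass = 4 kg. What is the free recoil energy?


v_r = m_p*v_p/m_gun = 0.019*934/4 = 4.4365 m/s, E_r = 0.5*m_gun*v_r^2 = 0.5*4*4.4365^2 = 39.37 J

39.37 J


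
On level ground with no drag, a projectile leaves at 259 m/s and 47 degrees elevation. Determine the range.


R = v0^2 * sin(2*theta) / g = 259^2 * sin(2*47°) / 9.81 = 6821 m

6821 m


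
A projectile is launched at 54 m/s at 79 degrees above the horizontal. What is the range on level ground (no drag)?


R = v0^2 * sin(2*theta) / g = 54^2 * sin(2*79°) / 9.81 = 111.4 m

111.4 m


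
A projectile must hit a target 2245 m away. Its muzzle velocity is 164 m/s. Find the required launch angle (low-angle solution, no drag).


sin(2*theta) = R*g/v0^2 = 2245*9.81/164^2 = 0.818837, theta = arcsin(0.818837)/2 = 27.48°

27.48 degrees


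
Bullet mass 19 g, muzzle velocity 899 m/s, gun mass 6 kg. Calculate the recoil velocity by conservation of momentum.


v_recoil = m_p * v_p / m_gun = 0.019 * 899 / 6 = 2.847 m/s

2.847 m/s


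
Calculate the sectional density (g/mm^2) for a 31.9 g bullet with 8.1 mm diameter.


SD = m/d^2 = 31.9/8.1^2 = 0.4862 g/mm^2

0.4862 g/mm^2


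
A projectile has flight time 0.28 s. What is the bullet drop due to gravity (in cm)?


drop = 0.5*g*t^2 = 0.5*9.81*0.28^2 = 0.384552 m ≈ 38.46 cm

38.46 cm


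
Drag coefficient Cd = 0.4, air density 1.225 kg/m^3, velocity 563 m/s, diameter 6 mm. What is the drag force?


A = pi*(d/2)^2 = pi*(6/2000)^2 = 2.82743e-05 m^2
Fd = 0.5*Cd*rho*A*v^2 = 0.5*0.4*1.225*2.82743e-05*563^2 = 2.196 N

2.196 N


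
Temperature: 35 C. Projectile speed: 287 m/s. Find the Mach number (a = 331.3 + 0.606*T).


a = 331.3 + 0.606*(35) = 352.51 m/s
M = v/a = 287/352.51 = 0.8142

0.8142


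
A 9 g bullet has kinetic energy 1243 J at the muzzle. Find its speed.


v = sqrt(2*E/m) = sqrt(2*1243/0.009) = 525.6 m/s

525.6 m/s


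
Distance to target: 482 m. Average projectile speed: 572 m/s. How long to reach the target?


t = d/v = 482/572 = 0.8427 s

0.8427 s


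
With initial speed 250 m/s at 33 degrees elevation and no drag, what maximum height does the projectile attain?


H = (v0*sin(theta))^2 / (2g) = (250*sin(33°))^2 / (2*9.81) = 944.9 m

944.9 m


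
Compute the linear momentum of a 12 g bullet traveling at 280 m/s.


p = m*v = 0.012*280 = 3.36 kg·m/s

3.36 kg·m/s


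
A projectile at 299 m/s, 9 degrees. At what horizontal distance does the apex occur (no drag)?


R = v0^2*sin(2*theta)/g = 299^2*sin(2*9°)/9.81 = 2816.15 m
apex_dist = R/2 = 2816.15/2 = 1408 m

1408 m


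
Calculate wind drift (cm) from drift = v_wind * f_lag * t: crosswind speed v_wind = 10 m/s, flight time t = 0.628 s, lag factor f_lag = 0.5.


drift = v_wind * lag * t = 10 * 0.5 * 0.628 = 3.14 m ≈ 314 cm

314 cm


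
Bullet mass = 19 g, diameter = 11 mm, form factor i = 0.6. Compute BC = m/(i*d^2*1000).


BC = m/(i*d^2*1000) = 19/(0.6 * 11^2 * 1000) = 0.0002617

0.0002617


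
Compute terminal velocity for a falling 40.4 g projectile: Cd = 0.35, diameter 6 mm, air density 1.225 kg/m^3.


A = pi*(d/2)^2 = pi*(6/2000)^2 = 2.82743e-05 m^2
vt = sqrt(2mg/(Cd*rho*A)) = sqrt(2*0.0404*9.81/(0.35 * 1.225 * 2.82743e-05)) = 255.7 m/s

255.7 m/s


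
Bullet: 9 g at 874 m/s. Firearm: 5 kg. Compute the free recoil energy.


v_r = m_p*v_p/m_gun = 0.009*874/5 = 1.5732 m/s, E_r = 0.5*m_gun*v_r^2 = 0.5*5*1.5732^2 = 6.187 J

6.187 J


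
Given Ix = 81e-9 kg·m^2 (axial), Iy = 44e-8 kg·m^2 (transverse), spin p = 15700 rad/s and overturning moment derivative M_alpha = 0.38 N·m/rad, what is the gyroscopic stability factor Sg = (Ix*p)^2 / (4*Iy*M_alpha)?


Sg = Ix^2 * p^2 / (4 * Iy * M_alpha) = (81e-9)^2 * 15700^2 / (4 * 44e-8 * 0.38) = 2.418

2.418


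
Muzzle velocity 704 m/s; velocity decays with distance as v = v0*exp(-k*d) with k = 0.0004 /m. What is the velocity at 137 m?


v = v0*exp(-k*d) = 704*exp(-0.0004*137) = 666.5 m/s

666.5 m/s


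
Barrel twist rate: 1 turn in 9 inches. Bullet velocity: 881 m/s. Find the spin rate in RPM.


twist_m = 9*0.0254 = 0.2286 m
spin = v/twist = 881/0.2286 = 3853.893 rev/s
RPM = spin*60 = 3853.893*60 ≈ 231234 RPM

231234 RPM


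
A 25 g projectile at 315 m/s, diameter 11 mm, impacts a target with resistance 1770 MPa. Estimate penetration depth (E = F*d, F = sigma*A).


A = pi*(d/2)^2 = pi*(11/2)^2 = 95.0332 mm^2
E = 0.5*m*v^2 = 0.5*0.025*315^2 = 1240.31 J
depth = E/(sigma*A) = 1240.31 J / (1770 MPa * 95.0332 mm^2) = 1240.31/(1770 * 95.0332) m = 0.00737365 m ≈ 7.374 mm

7.374 mm


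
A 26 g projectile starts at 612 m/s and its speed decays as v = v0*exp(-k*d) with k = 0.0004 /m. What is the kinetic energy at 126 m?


v = v0*exp(-k*d) = 612*exp(-0.0004*126) = 581.92 m/s
E = 0.5*m*v^2 = 0.5*0.026*581.92^2 = 4402 J

4402 J


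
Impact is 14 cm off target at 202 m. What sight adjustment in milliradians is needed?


1 mrad subtends 1 cm per 10 m of range, so adj = error_cm / (dist_m / 10) = 14 / (202/10) = 0.6931 mrad

0.6931 mrad


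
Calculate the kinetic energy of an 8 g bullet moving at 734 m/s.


E = 0.5*m*v^2 = 0.5*0.008*734^2 = 2155 J

2155 J


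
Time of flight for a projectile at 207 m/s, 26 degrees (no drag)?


T = 2*v0*sin(theta)/g = 2*207*sin(26°)/9.81 = 18.5 s

18.5 s


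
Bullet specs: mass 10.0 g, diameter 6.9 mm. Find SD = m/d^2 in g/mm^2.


SD = m/d^2 = 10.0/6.9^2 = 0.21 g/mm^2

0.21 g/mm^2


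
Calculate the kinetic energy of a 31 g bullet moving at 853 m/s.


E = 0.5*m*v^2 = 0.5*0.031*853^2 = 11278 J

11278 J


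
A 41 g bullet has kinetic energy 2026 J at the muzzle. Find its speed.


v = sqrt(2*E/m) = sqrt(2*2026/0.041) = 314.4 m/s

314.4 m/s


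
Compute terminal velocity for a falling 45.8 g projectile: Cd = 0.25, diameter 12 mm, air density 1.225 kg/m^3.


A = pi*(d/2)^2 = pi*(12/2000)^2 = 1.13097e-04 m^2
vt = sqrt(2mg/(Cd*rho*A)) = sqrt(2*0.0458*9.81/(0.25 * 1.225 * 1.13097e-04)) = 161.1 m/s

161.1 m/s


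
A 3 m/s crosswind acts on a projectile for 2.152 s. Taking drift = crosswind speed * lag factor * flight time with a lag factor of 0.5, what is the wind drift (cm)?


drift = v_wind * lag * t = 3 * 0.5 * 2.152 = 3.228 m ≈ 322.8 cm

322.8 cm


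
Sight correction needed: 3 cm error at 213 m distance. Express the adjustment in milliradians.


1 mrad subtends 1 cm per 10 m of range, so adj = error_cm / (dist_m / 10) = 3 / (213/10) = 0.1408 mrad

0.1408 mrad


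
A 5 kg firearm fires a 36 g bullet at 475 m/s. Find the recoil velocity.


v_recoil = m_p * v_p / m_gun = 0.036 * 475 / 5 = 3.42 m/s

3.42 m/s


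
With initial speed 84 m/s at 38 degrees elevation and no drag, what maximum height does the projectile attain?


H = (v0*sin(theta))^2 / (2g) = (84*sin(38°))^2 / (2*9.81) = 136.3 m

136.3 m


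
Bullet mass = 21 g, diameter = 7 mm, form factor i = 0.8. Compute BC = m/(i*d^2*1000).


BC = m/(i*d^2*1000) = 21/(0.8 * 7^2 * 1000) = 0.0005357

0.0005357


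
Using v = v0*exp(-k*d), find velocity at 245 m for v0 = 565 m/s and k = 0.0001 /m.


v = v0*exp(-k*d) = 565*exp(-0.0001*245) = 551.3 m/s

551.3 m/s


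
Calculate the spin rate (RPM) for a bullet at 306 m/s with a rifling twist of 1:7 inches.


twist_m = 7*0.0254 = 0.1778 m
spin = v/twist = 306/0.1778 = 1721.035 rev/s
RPM = spin*60 = 1721.035*60 ≈ 103262 RPM

103262 RPM


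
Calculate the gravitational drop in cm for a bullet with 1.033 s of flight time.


drop = 0.5*g*t^2 = 0.5*9.81*1.033^2 = 5.23407 m ≈ 523.4 cm

523.4 cm


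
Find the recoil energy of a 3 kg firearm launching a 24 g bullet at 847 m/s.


v_r = m_p*v_p/m_gun = 0.024*847/3 = 6.776 m/s, E_r = 0.5*m_gun*v_r^2 = 0.5*3*6.776^2 = 68.87 J

68.87 J


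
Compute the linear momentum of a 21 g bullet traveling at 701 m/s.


p = m*v = 0.021*701 = 14.72 kg·m/s

14.72 kg·m/s


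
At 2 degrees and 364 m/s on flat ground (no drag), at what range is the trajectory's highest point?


R = v0^2*sin(2*theta)/g = 364^2*sin(2*2°)/9.81 = 942.146 m
apex_dist = R/2 = 942.146/2 = 471.1 m

471.1 m


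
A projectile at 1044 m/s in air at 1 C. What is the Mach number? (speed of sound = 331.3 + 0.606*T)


a = 331.3 + 0.606*(1) = 331.906 m/s
M = v/a = 1044/331.906 = 3.145

3.145


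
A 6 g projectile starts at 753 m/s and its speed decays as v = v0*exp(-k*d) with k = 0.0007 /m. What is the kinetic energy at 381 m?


v = v0*exp(-k*d) = 753*exp(-0.0007*381) = 576.725 m/s
E = 0.5*m*v^2 = 0.5*0.006*576.725^2 = 997.8 J

997.8 J


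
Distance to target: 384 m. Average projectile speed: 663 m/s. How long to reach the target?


t = d/v = 384/663 = 0.5792 s

0.5792 s


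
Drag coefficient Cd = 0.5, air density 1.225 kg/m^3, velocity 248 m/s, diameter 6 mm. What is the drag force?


A = pi*(d/2)^2 = pi*(6/2000)^2 = 2.82743e-05 m^2
Fd = 0.5*Cd*rho*A*v^2 = 0.5*0.5*1.225*2.82743e-05*248^2 = 0.5326 N

0.5326 N


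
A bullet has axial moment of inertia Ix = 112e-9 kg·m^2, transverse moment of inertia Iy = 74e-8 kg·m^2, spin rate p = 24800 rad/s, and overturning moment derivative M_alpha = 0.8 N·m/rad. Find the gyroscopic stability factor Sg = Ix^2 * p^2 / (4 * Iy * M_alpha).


Sg = Ix^2 * p^2 / (4 * Iy * M_alpha) = (112e-9)^2 * 24800^2 / (4 * 74e-8 * 0.8) = 3.258

3.258


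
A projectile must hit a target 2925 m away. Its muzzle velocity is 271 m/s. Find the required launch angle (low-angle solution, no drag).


sin(2*theta) = R*g/v0^2 = 2925*9.81/271^2 = 0.390712, theta = arcsin(0.390712)/2 = 11.5°

11.5 degrees


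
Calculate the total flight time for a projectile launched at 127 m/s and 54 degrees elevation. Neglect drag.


T = 2*v0*sin(theta)/g = 2*127*sin(54°)/9.81 = 20.95 s

20.95 s


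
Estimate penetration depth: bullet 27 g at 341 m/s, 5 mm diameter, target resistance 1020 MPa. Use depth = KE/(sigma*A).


A = pi*(d/2)^2 = pi*(5/2)^2 = 19.635 mm^2
E = 0.5*m*v^2 = 0.5*0.027*341^2 = 1569.79 J
depth = E/(sigma*A) = 1569.79 J / (1020 MPa * 19.635 mm^2) = 1569.79/(1020 * 19.635) m = 0.0783813 m ≈ 78.38 mm

78.38 mm


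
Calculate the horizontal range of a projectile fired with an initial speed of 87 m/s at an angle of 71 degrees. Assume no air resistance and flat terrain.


R = v0^2 * sin(2*theta) / g = 87^2 * sin(2*71°) / 9.81 = 475 m

475 m


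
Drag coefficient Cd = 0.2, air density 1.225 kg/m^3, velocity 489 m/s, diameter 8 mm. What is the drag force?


A = pi*(d/2)^2 = pi*(8/2000)^2 = 5.02655e-05 m^2
Fd = 0.5*Cd*rho*A*v^2 = 0.5*0.2*1.225*5.02655e-05*489^2 = 1.472 N

1.472 N


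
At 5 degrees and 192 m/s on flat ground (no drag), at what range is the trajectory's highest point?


R = v0^2*sin(2*theta)/g = 192^2*sin(2*5°)/9.81 = 652.535 m
apex_dist = R/2 = 652.535/2 = 326.3 m

326.3 m


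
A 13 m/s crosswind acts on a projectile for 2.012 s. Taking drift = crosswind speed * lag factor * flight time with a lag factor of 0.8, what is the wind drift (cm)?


drift = v_wind * lag * t = 13 * 0.8 * 2.012 = 20.9248 m ≈ 2092 cm

2092 cm


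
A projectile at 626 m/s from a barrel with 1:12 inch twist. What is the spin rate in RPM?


twist_m = 12*0.0254 = 0.3048 m
spin = v/twist = 626/0.3048 = 2053.806 rev/s
RPM = spin*60 = 2053.806*60 ≈ 123228 RPM

123228 RPM


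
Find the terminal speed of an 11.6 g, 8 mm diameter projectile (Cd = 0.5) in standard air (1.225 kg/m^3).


A = pi*(d/2)^2 = pi*(8/2000)^2 = 5.02655e-05 m^2
vt = sqrt(2mg/(Cd*rho*A)) = sqrt(2*0.0116*9.81/(0.5 * 1.225 * 5.02655e-05)) = 85.98 m/s

85.98 m/s


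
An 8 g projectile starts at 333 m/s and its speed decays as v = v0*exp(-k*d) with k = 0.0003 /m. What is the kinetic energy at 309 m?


v = v0*exp(-k*d) = 333*exp(-0.0003*309) = 303.518 m/s
E = 0.5*m*v^2 = 0.5*0.008*303.518^2 = 368.5 J

368.5 J


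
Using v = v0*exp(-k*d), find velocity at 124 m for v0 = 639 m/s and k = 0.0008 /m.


v = v0*exp(-k*d) = 639*exp(-0.0008*124) = 578.7 m/s

578.7 m/s


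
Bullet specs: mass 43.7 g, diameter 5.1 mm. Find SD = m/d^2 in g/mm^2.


SD = m/d^2 = 43.7/5.1^2 = 1.68 g/mm^2

1.68 g/mm^2


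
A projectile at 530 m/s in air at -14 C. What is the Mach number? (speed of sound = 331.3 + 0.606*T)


a = 331.3 + 0.606*(-14) = 322.816 m/s
M = v/a = 530/322.816 = 1.642

1.642


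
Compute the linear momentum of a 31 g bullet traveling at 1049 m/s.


p = m*v = 0.031*1049 = 32.52 kg·m/s

32.52 kg·m/s


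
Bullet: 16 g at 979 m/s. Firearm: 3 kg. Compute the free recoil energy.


v_r = m_p*v_p/m_gun = 0.016*979/3 = 5.22133 m/s, E_r = 0.5*m_gun*v_r^2 = 0.5*3*5.22133^2 = 40.89 J

40.89 J


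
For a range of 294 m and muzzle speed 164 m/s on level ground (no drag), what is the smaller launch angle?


sin(2*theta) = R*g/v0^2 = 294*9.81/164^2 = 0.107233, theta = arcsin(0.107233)/2 = 3.078°

3.078 degrees


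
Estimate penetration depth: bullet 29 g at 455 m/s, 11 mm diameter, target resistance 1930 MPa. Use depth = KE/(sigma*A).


A = pi*(d/2)^2 = pi*(11/2)^2 = 95.0332 mm^2
E = 0.5*m*v^2 = 0.5*0.029*455^2 = 3001.86 J
depth = E/(sigma*A) = 3001.86 J / (1930 MPa * 95.0332 mm^2) = 3001.86/(1930 * 95.0332) m = 0.0163666 m ≈ 16.37 mm

16.37 mm


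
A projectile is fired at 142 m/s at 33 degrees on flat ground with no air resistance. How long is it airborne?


T = 2*v0*sin(theta)/g = 2*142*sin(33°)/9.81 = 15.77 s

15.77 s


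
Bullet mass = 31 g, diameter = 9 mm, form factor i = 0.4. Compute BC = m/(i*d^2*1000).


BC = m/(i*d^2*1000) = 31/(0.4 * 9^2 * 1000) = 0.0009568

0.0009568


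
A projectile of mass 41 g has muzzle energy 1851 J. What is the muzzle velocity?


v = sqrt(2*E/m) = sqrt(2*1851/0.041) = 300.5 m/s

300.5 m/s


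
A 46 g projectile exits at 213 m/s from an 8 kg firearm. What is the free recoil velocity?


v_recoil = m_p * v_p / m_gun = 0.046 * 213 / 8 = 1.225 m/s

1.225 m/s


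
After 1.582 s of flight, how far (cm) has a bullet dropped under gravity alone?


drop = 0.5*g*t^2 = 0.5*9.81*1.582^2 = 12.2759 m ≈ 1228 cm

1228 cm


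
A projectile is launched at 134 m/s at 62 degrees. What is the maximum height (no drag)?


H = (v0*sin(theta))^2 / (2g) = (134*sin(62°))^2 / (2*9.81) = 713.5 m

713.5 m


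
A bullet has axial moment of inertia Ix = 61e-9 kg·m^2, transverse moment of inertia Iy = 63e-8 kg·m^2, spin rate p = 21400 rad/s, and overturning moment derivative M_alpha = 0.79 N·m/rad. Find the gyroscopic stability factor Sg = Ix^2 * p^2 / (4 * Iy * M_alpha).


Sg = Ix^2 * p^2 / (4 * Iy * M_alpha) = (61e-9)^2 * 21400^2 / (4 * 63e-8 * 0.79) = 0.856

0.856


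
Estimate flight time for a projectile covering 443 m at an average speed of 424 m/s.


t = d/v = 443/424 = 1.045 s

1.045 s


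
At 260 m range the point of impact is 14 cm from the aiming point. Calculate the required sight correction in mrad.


1 mrad subtends 1 cm per 10 m of range, so adj = error_cm / (dist_m / 10) = 14 / (260/10) = 0.5385 mrad

0.5385 mrad


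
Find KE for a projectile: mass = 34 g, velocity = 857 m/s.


E = 0.5*m*v^2 = 0.5*0.034*857^2 = 12486 J

12486 J


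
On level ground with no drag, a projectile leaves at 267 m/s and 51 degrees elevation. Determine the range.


R = v0^2 * sin(2*theta) / g = 267^2 * sin(2*51°) / 9.81 = 7108 m

7108 m


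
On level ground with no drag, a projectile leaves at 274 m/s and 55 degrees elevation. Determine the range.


R = v0^2 * sin(2*theta) / g = 274^2 * sin(2*55°) / 9.81 = 7191 m

7191 m


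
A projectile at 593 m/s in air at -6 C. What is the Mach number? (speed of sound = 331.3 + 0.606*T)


a = 331.3 + 0.606*(-6) = 327.664 m/s
M = v/a = 593/327.664 = 1.81

1.81


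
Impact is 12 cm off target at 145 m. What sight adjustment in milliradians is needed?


1 mrad subtends 1 cm per 10 m of range, so adj = error_cm / (dist_m / 10) = 12 / (145/10) = 0.8276 mrad

0.8276 mrad


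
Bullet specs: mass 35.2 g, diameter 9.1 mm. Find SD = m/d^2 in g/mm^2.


SD = m/d^2 = 35.2/9.1^2 = 0.4251 g/mm^2

0.4251 g/mm^2


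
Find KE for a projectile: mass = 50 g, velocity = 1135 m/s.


E = 0.5*m*v^2 = 0.5*0.05*1135^2 = 32206 J

32206 J


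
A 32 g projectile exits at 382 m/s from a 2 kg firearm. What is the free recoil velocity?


v_recoil = m_p * v_p / m_gun = 0.032 * 382 / 2 = 6.112 m/s

6.112 m/s


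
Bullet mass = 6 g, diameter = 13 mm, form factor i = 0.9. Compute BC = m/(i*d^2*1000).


BC = m/(i*d^2*1000) = 6/(0.9 * 13^2 * 1000) = 3.945e-05

3.945e-05


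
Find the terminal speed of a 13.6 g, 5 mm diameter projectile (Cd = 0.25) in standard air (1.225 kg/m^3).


A = pi*(d/2)^2 = pi*(5/2000)^2 = 1.96350e-05 m^2
vt = sqrt(2mg/(Cd*rho*A)) = sqrt(2*0.0136*9.81/(0.25 * 1.225 * 1.96350e-05)) = 210.7 m/s

210.7 m/s


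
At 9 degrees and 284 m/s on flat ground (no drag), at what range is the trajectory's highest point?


R = v0^2*sin(2*theta)/g = 284^2*sin(2*9°)/9.81 = 2540.68 m
apex_dist = R/2 = 2540.68/2 = 1270 m

1270 m


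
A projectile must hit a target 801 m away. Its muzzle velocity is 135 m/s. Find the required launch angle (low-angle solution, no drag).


sin(2*theta) = R*g/v0^2 = 801*9.81/135^2 = 0.431156, theta = arcsin(0.431156)/2 = 12.77°

12.77 degrees


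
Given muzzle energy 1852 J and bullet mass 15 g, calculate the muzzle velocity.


v = sqrt(2*E/m) = sqrt(2*1852/0.015) = 496.9 m/s

496.9 m/s


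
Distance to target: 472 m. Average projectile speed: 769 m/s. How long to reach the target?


t = d/v = 472/769 = 0.6138 s

0.6138 s


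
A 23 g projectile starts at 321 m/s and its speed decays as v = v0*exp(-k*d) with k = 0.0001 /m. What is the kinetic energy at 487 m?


v = v0*exp(-k*d) = 321*exp(-0.0001*487) = 305.742 m/s
E = 0.5*m*v^2 = 0.5*0.023*305.742^2 = 1075 J

1075 J


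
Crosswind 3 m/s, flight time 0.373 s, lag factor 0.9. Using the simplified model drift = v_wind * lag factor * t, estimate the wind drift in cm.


drift = v_wind * lag * t = 3 * 0.9 * 0.373 = 1.0071 m ≈ 100.7 cm

100.7 cm


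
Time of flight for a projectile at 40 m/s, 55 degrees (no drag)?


T = 2*v0*sin(theta)/g = 2*40*sin(55°)/9.81 = 6.68 s

6.68 s


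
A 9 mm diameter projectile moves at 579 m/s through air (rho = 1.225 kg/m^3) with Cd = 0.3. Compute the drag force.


A = pi*(d/2)^2 = pi*(9/2000)^2 = 6.36173e-05 m^2
Fd = 0.5*Cd*rho*A*v^2 = 0.5*0.3*1.225*6.36173e-05*579^2 = 3.919 N

3.919 N


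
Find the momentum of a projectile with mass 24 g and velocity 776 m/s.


p = m*v = 0.024*776 = 18.62 kg·m/s

18.62 kg·m/s


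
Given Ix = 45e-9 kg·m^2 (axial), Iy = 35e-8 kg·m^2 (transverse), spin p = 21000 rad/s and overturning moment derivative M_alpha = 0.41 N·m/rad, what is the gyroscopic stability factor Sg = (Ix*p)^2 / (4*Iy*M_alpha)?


Sg = Ix^2 * p^2 / (4 * Iy * M_alpha) = (45e-9)^2 * 21000^2 / (4 * 35e-8 * 0.41) = 1.556

1.556


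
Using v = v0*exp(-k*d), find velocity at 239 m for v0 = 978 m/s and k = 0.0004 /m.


v = v0*exp(-k*d) = 978*exp(-0.0004*239) = 888.8 m/s

888.8 m/s


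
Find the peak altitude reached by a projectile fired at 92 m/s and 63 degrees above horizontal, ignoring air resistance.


H = (v0*sin(theta))^2 / (2g) = (92*sin(63°))^2 / (2*9.81) = 342.5 m

342.5 m


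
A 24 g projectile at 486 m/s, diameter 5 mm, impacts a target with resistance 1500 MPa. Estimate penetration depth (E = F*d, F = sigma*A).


A = pi*(d/2)^2 = pi*(5/2)^2 = 19.635 mm^2
E = 0.5*m*v^2 = 0.5*0.024*486^2 = 2834.35 J
depth = E/(sigma*A) = 2834.35 J / (1500 MPa * 19.635 mm^2) = 2834.35/(1500 * 19.635) m = 0.0962349 m ≈ 96.23 mm

96.23 mm


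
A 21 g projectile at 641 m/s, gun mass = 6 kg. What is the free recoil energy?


v_r = m_p*v_p/m_gun = 0.021*641/6 = 2.2435 m/s, E_r = 0.5*m_gun*v_r^2 = 0.5*6*2.2435^2 = 15.1 J

15.1 J


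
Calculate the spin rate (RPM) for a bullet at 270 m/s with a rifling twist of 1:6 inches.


twist_m = 6*0.0254 = 0.1524 m
spin = v/twist = 270/0.1524 = 1771.654 rev/s
RPM = spin*60 = 1771.654*60 ≈ 106299 RPM

106299 RPM


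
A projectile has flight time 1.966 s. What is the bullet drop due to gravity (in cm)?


drop = 0.5*g*t^2 = 0.5*9.81*1.966^2 = 18.9586 m ≈ 1896 cm

1896 cm


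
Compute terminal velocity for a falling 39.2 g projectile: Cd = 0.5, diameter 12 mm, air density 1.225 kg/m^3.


A = pi*(d/2)^2 = pi*(12/2000)^2 = 1.13097e-04 m^2
vt = sqrt(2mg/(Cd*rho*A)) = sqrt(2*0.0392*9.81/(0.5 * 1.225 * 1.13097e-04)) = 105.4 m/s

105.4 m/s


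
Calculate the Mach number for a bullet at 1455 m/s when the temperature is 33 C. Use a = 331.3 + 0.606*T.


a = 331.3 + 0.606*(33) = 351.298 m/s
M = v/a = 1455/351.298 = 4.142

4.142


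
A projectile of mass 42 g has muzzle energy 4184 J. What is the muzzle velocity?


v = sqrt(2*E/m) = sqrt(2*4184/0.042) = 446.4 m/s

446.4 m/s


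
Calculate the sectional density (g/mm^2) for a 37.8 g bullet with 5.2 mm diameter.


SD = m/d^2 = 37.8/5.2^2 = 1.398 g/mm^2

1.398 g/mm^2


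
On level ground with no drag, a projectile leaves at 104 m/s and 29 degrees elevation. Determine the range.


R = v0^2 * sin(2*theta) / g = 104^2 * sin(2*29°) / 9.81 = 935 m

935 m


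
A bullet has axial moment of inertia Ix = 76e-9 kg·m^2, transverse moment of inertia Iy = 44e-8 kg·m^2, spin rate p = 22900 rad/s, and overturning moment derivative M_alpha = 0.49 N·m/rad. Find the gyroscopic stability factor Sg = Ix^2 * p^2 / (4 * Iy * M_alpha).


Sg = Ix^2 * p^2 / (4 * Iy * M_alpha) = (76e-9)^2 * 22900^2 / (4 * 44e-8 * 0.49) = 3.512

3.512


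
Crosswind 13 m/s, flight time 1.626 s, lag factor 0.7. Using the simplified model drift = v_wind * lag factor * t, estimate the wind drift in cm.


drift = v_wind * lag * t = 13 * 0.7 * 1.626 = 14.7966 m ≈ 1480 cm

1480 cm


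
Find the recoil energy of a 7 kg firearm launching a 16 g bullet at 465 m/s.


v_r = m_p*v_p/m_gun = 0.016*465/7 = 1.06286 m/s, E_r = 0.5*m_gun*v_r^2 = 0.5*7*1.06286^2 = 3.954 J

3.954 J


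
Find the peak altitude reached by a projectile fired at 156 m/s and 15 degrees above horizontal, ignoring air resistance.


H = (v0*sin(theta))^2 / (2g) = (156*sin(15°))^2 / (2*9.81) = 83.09 m

83.09 m


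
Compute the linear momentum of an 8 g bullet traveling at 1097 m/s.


p = m*v = 0.008*1097 = 8.776 kg·m/s

8.776 kg·m/s


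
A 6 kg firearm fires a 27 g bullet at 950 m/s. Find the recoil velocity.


v_recoil = m_p * v_p / m_gun = 0.027 * 950 / 6 = 4.275 m/s

4.275 m/s


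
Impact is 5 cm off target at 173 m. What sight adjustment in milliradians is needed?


1 mrad subtends 1 cm per 10 m of range, so adj = error_cm / (dist_m / 10) = 5 / (173/10) = 0.289 mrad

0.289 mrad


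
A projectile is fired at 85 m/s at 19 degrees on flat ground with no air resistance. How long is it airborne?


T = 2*v0*sin(theta)/g = 2*85*sin(19°)/9.81 = 5.642 s

5.642 s
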